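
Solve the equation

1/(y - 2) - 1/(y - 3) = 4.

Multiply both sides by (y - 2)(y - 3):
(y - 3) - (y - 2) = 4(y - 2)(y - 3).
Expand and collect terms: 4y^2 - 20y + 25 = 0.
This has the repeated root y = 2.5.
Neither value makes a denominator zero (y != 2, y != 3), so both are valid.

y = 2.5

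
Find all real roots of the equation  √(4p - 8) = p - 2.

Square both sides: 4p - 8 = (p - 2)².
Expand and rearrange: p² - 8p + 12 = 0.
Solving gives p = 6 or p = 2.
Check each candidate in the original equation:
  p = 6: √(16) = 4, while p - 2 = 4 — valid.
  p = 2: √(0) = 0, while p - 2 = 0 — valid.

p = 2 or p = 6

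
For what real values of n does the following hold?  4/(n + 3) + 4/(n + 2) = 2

Multiply both sides by (n + 3)(n + 2):
4(n + 2) + 4(n + 3) = 2(n + 3)(n + 2).
Expand and collect terms: 2n² + 2n - 8 = 0.
By the quadratic formula, n = (-2 ± √68) / 4, so n ≈ 1.5616 or n ≈ -2.5616.
Neither value makes a denominator zero (n ≠ -3, n ≠ -2), so both are valid.

n = -2.5616 or n = 1.5616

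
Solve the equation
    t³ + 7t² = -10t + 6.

Rearrange: t³ + 7t² + 10t - 6 = 0.
Possible rational roots are divisors of -6. Testing t = -3 gives 0, so (t + 3) is a factor.
Divide: t³ + 7t² + 10t - 6 = (t + 3)(t² + 4t - 2).
Apply the quadratic formula to t² + 4t - 2 = 0: t = (-4 ± √24)/2, i.e. t ≈ 0.4495 or t ≈ -4.4495.

t = -4.4495 or t = -3 or t = 0.4495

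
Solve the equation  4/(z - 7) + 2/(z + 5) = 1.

Multiply both sides by (z - 7)(z + 5):
4(z + 5) + 2(z - 7) = (z - 7)(z + 5).
Expand and collect terms: z^2 - 8z - 41 = 0.
By the quadratic formula, z = (8 +/- sqrt(228)) / 2, so z ~= 11.5498 or z ~= -3.5498.
Neither value makes a denominator zero (z != 7, z != -5), so both are valid.

z = -3.5498 or z = 11.5498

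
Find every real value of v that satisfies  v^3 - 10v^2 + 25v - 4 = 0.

Possible rational roots are divisors of -4. Testing v = 4 gives 0, so (v - 4) is a factor.
Divide: v^3 - 10v^2 + 25v - 4 = (v - 4)(v^2 - 6v + 1).
Apply the quadratic formula to v^2 - 6v + 1 = 0: v = (6 +/- sqrt(32))/2, i.e. v ~= 5.8284 or v ~= 0.1716.

v = 0.1716 or v = 4 or v = 5.8284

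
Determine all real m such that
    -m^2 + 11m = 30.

Bring every term to one side: -m^2 + 11m - 30 = 0.
Factor: -1(m - 6)(m - 5) = 0.
So m = 6 or m = 5.

m = 5 or m = 6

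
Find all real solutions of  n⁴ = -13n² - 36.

No real solutions.

Let u = n². The equation becomes u² + 13u + 36 = 0.
Factor: (u + 9)(u + 4) = 0, so u = -9 or u = -4.
n² = -9 < 0 has no real solution.
n² = -4 < 0 has no real solution.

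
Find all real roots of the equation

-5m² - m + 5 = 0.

Discriminant: (-1)² − 4·(-5)·5 = 101.
Quadratic formula: m = (1 ± √101) / (-10).
So m = -√(101)/10 - 1/10 ≈ -1.105 or m = -1/10 + √(101)/10 ≈ 0.905.

m = -1.105 or m = 0.905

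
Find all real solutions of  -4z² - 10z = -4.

z = -2.8508 or z = 0.3508

Rearrange to standard form: -4z² - 10z + 4 = 0.
Discriminant: (-10)² − 4·(-4)·4 = 164.
Quadratic formula: z = (10 ± √164) / (-8).
So z = -√(41)/4 - 5/4 ≈ -2.8508 or z = -5/4 + √(41)/4 ≈ 0.3508.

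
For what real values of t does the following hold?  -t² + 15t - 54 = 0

t = 6 or t = 9

Factor: -1(t - 9)(t - 6) = 0.
So t = 9 or t = 6.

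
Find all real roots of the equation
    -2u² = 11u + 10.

Rearrange to standard form: -2u² - 11u - 10 = 0.
Discriminant: (-11)² − 4·(-2)·(-10) = 41.
Quadratic formula: u = (11 ± √41) / (-4).
So u = -11/4 - √(41)/4 ≈ -4.3508 or u = -11/4 + √(41)/4 ≈ -1.1492.

u = -4.3508 or u = -1.1492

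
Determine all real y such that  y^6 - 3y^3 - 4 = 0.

Let u = y^3. The equation becomes u^2 - 3u - 4 = 0.
Factor: (u - 4)(u + 1) = 0, so u = 4 or u = -1.
y^3 = 4 gives y = (4)^(1/3) ~= 1.5874.
y^3 = -1 gives y = -1.

y = -1 or y = 1.5874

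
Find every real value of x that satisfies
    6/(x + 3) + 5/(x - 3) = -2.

x = -7 or x = 1.5

Multiply both sides by (x + 3)(x - 3):
6(x - 3) + 5(x + 3) = -2(x + 3)(x - 3).
Expand and collect terms: -2x² - 11x + 21 = 0.
Factor or apply the quadratic formula: x = -7 or x = 1.5.
Neither value makes a denominator zero (x ≠ -3, x ≠ 3), so both are valid.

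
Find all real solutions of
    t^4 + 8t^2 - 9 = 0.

t = -1 or t = 1

Let u = t^2. The equation becomes u^2 + 8u - 9 = 0.
Factor: (u + 9)(u - 1) = 0, so u = -9 or u = 1.
t^2 = -9 < 0 has no real solution.
t^2 = 1 gives t = +/-1.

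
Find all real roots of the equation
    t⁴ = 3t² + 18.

Let u = t². The equation becomes u² - 3u - 18 = 0.
Factor: (u + 3)(u - 6) = 0, so u = -3 or u = 6.
t² = -3 < 0 has no real solution.
t² = 6 gives t = ±√(6) ≈ ±2.4495.

t = -2.4495 or t = 2.4495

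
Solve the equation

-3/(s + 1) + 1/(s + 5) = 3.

Multiply both sides by (s + 1)(s + 5):
-3(s + 5) + (s + 1) = 3(s + 1)(s + 5).
Expand and collect terms: 3s^2 + 20s + 29 = 0.
By the quadratic formula, s = (-20 +/- sqrt(52)) / 6, so s ~= -2.1315 or s ~= -4.5352.
Neither value makes a denominator zero (s != -1, s != -5), so both are valid.

s = -4.5352 or s = -2.1315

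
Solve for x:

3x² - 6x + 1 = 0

Discriminant: (-6)² − 4·3·1 = 24.
Quadratic formula: x = (6 ± √24) / 6.
So x = √(6)/3 + 1 ≈ 1.8165 or x = 1 - √(6)/3 ≈ 0.1835.

x = 0.1835 or x = 1.8165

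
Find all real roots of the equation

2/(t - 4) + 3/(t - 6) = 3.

Multiply both sides by (t - 4)(t - 6):
2(t - 6) + 3(t - 4) = 3(t - 4)(t - 6).
Expand and collect terms: 3t² - 35t + 96 = 0.
By the quadratic formula, t = (35 ± √73) / 6, so t ≈ 7.2573 or t ≈ 4.4093.
Neither value makes a denominator zero (t ≠ 4, t ≠ 6), so both are valid.

t = 4.4093 or t = 7.2573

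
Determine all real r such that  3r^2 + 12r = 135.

r = -9 or r = 5

Bring every term to one side: 3r^2 + 12r - 135 = 0.
Factor: 3(r + 9)(r - 5) = 0.
So r = -9 or r = 5.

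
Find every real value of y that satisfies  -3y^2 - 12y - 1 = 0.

y = -3.9149 or y = -0.0851

Discriminant: (-12)^2 - 4*(-3)*(-1) = 132.
Quadratic formula: y = (12 +/- sqrt(132)) / (-6).
So y = -2 - sqrt(33)/3 ~= -3.9149 or y = -2 + sqrt(33)/3 ~= -0.0851.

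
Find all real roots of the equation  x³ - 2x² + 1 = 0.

Possible rational roots are divisors of 1. Testing x = 1 gives 0, so (x - 1) is a factor.
Divide: x³ - 2x² + 1 = (x - 1)(x² - x - 1).
Apply the quadratic formula to x² - x - 1 = 0: x = (1 ± √5)/2, i.e. x ≈ 1.618 or x ≈ -0.618.

x = -0.618 or x = 1 or x = 1.618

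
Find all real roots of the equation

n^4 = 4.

n = -1.4142 or n = 1.4142

Let u = n^2. The equation becomes u^2 - 4 = 0.
Factor: (u + 2)(u - 2) = 0, so u = -2 or u = 2.
n^2 = -2 < 0 has no real solution.
n^2 = 2 gives n = +/-sqrt(2) ~= +/-1.4142.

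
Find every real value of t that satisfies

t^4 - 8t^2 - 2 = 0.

Let u = t^2. The equation becomes u^2 - 8u - 2 = 0.
By the quadratic formula, u = 4 + 3*sqrt(2) or u = 4 - 3*sqrt(2).
t^2 = 4 + 3*sqrt(2) gives t = +/-sqrt(4 + 3*sqrt(2)) ~= +/-2.871.
t^2 = 4 - 3*sqrt(2) < 0 has no real solution.

t = -2.871 or t = 2.871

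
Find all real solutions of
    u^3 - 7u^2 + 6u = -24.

u = -1.3723 or u = 4 or u = 4.3723

Rearrange: u^3 - 7u^2 + 6u + 24 = 0.
Possible rational roots are divisors of 24. Testing u = 4 gives 0, so (u - 4) is a factor.
Divide: u^3 - 7u^2 + 6u + 24 = (u - 4)(u^2 - 3u - 6).
Apply the quadratic formula to u^2 - 3u - 6 = 0: u = (3 +/- sqrt(33))/2, i.e. u ~= 4.3723 or u ~= -1.3723.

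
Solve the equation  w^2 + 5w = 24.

w = -8 or w = 3

Bring every term to one side: w^2 + 5w - 24 = 0.
Factor: (w + 8)(w - 3) = 0.
So w = -8 or w = 3.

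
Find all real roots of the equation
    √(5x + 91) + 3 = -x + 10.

Isolate the radical: √(5x + 91) = -x + 7.
Square both sides: 5x + 91 = (-x + 7)².
Expand and rearrange: x² - 19x - 42 = 0.
Solving gives x = 21 or x = -2.
Check each candidate in the original equation:
  x = 21: √(196) = 14, while -x + 7 = -14 — extraneous.
  x = -2: √(81) = 9, while -x + 7 = 9 — valid.

x = -2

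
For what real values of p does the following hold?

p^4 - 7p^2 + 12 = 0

Let u = p^2. The equation becomes u^2 - 7u + 12 = 0.
Factor: (u - 4)(u - 3) = 0, so u = 4 or u = 3.
p^2 = 4 gives p = +/-2.
p^2 = 3 gives p = +/-sqrt(3) ~= +/-1.7321.

p = -2 or p = -1.7321 or p = 1.7321 or p = 2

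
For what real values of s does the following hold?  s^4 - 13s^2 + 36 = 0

Let u = s^2. The equation becomes u^2 - 13u + 36 = 0.
Factor: (u - 9)(u - 4) = 0, so u = 9 or u = 4.
s^2 = 9 gives s = +/-3.
s^2 = 4 gives s = +/-2.

s = -3 or s = -2 or s = 2 or s = 3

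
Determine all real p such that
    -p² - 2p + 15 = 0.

p = -5 or p = 3

Factor: -1(p + 5)(p - 3) = 0.
So p = -5 or p = 3.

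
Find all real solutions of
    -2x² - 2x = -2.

Rearrange to standard form: -2x² - 2x + 2 = 0.
Discriminant: (-2)² − 4·(-2)·2 = 20.
Quadratic formula: x = (2 ± √20) / (-4).
So x = -√(5)/2 - 1/2 ≈ -1.618 or x = -1/2 + √(5)/2 ≈ 0.618.

x = -1.618 or x = 0.618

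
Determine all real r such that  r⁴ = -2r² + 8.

Let u = r². The equation becomes u² + 2u - 8 = 0.
Factor: (u + 4)(u - 2) = 0, so u = -4 or u = 2.
r² = -4 < 0 has no real solution.
r² = 2 gives r = ±√(2) ≈ ±1.4142.

r = -1.4142 or r = 1.4142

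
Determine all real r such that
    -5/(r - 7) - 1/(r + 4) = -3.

Multiply both sides by (r - 7)(r + 4):
-5(r + 4) - (r - 7) = -3(r - 7)(r + 4).
Expand and collect terms: -3r² + 15r + 97 = 0.
By the quadratic formula, r = (-15 ± √1389) / -6, so r ≈ -3.7115 or r ≈ 8.7115.
Neither value makes a denominator zero (r ≠ 7, r ≠ -4), so both are valid.

r = -3.7115 or r = 8.7115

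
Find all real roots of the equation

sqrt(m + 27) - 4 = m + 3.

Isolate the radical: sqrt(m + 27) = m + 7.
Square both sides: m + 27 = (m + 7)^2.
Expand and rearrange: m^2 + 13m + 22 = 0.
Solving gives m = -2 or m = -11.
Check each candidate in the original equation:
  m = -2: sqrt(25) = 5, while m + 7 = 5 — valid.
  m = -11: sqrt(16) = 4, while m + 7 = -4 — extraneous.

m = -2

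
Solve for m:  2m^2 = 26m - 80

Bring every term to one side: 2m^2 - 26m + 80 = 0.
Factor: 2(m - 8)(m - 5) = 0.
So m = 8 or m = 5.

m = 5 or m = 8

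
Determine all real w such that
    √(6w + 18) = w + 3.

Square both sides: 6w + 18 = (w + 3)².
Expand and rearrange: w² - 9 = 0.
Solving gives w = 3 or w = -3.
Check each candidate in the original equation:
  w = 3: √(36) = 6, while w + 3 = 6 — valid.
  w = -3: √(0) = 0, while w + 3 = 0 — valid.

w = -3 or w = 3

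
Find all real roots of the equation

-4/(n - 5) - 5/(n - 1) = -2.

n = 2.4105 or n = 8.0895

Multiply both sides by (n - 5)(n - 1):
-4(n - 1) - 5(n - 5) = -2(n - 5)(n - 1).
Expand and collect terms: -2n² + 21n - 39 = 0.
By the quadratic formula, n = (-21 ± √129) / -4, so n ≈ 2.4105 or n ≈ 8.0895.
Neither value makes a denominator zero (n ≠ 5, n ≠ 1), so both are valid.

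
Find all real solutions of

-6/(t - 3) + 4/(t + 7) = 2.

t = -3 or t = -2

Multiply both sides by (t - 3)(t + 7):
-6(t + 7) + 4(t - 3) = 2(t - 3)(t + 7).
Expand and collect terms: 2t² + 10t + 12 = 0.
Factor or apply the quadratic formula: t = -2 or t = -3.
Neither value makes a denominator zero (t ≠ 3, t ≠ -7), so both are valid.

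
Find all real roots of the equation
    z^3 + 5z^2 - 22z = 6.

Rearrange: z^3 + 5z^2 - 22z - 6 = 0.
Possible rational roots are divisors of -6. Testing z = 3 gives 0, so (z - 3) is a factor.
Divide: z^3 + 5z^2 - 22z - 6 = (z - 3)(z^2 + 8z + 2).
Apply the quadratic formula to z^2 + 8z + 2 = 0: z = (-8 +/- sqrt(56))/2, i.e. z ~= -0.2583 or z ~= -7.7417.

z = -7.7417 or z = -0.2583 or z = 3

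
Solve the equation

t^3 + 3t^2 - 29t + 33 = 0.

Possible rational roots are divisors of 33. Testing t = 3 gives 0, so (t - 3) is a factor.
Divide: t^3 + 3t^2 - 29t + 33 = (t - 3)(t^2 + 6t - 11).
Apply the quadratic formula to t^2 + 6t - 11 = 0: t = (-6 +/- sqrt(80))/2, i.e. t ~= 1.4721 or t ~= -7.4721.

t = -7.4721 or t = 1.4721 or t = 3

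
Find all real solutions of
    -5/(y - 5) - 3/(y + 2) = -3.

Multiply both sides by (y - 5)(y + 2):
-5(y + 2) - 3(y - 5) = -3(y - 5)(y + 2).
Expand and collect terms: -3y^2 + 17y + 25 = 0.
By the quadratic formula, y = (-17 +/- sqrt(589)) / -6, so y ~= -1.2116 or y ~= 6.8782.
Neither value makes a denominator zero (y != 5, y != -2), so both are valid.

y = -1.2116 or y = 6.8782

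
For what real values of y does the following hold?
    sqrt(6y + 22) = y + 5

y = -3 or y = -1

Square both sides: 6y + 22 = (y + 5)^2.
Expand and rearrange: y^2 + 4y + 3 = 0.
Solving gives y = -1 or y = -3.
Check each candidate in the original equation:
  y = -1: sqrt(16) = 4, while y + 5 = 4 — valid.
  y = -3: sqrt(4) = 2, while y + 5 = 2 — valid.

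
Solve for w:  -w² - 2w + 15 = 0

Factor: -1(w + 5)(w - 3) = 0.
So w = -5 or w = 3.

w = -5 or w = 3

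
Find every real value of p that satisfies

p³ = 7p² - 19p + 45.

p = 5

Rearrange: p³ - 7p² + 19p - 45 = 0.
Possible rational roots are divisors of -45. Testing p = 5 gives 0, so (p - 5) is a factor.
Divide: p³ - 7p² + 19p - 45 = (p - 5)(p² - 2p + 9).
The quadratic p² - 2p + 9 has discriminant -32 < 0, so no further real roots.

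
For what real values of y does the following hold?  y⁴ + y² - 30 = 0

Let u = y². The equation becomes u² + u - 30 = 0.
Factor: (u + 6)(u - 5) = 0, so u = -6 or u = 5.
y² = -6 < 0 has no real solution.
y² = 5 gives y = ±√(5) ≈ ±2.2361.

y = -2.2361 or y = 2.2361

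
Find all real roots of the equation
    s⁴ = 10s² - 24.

Let u = s². The equation becomes u² - 10u + 24 = 0.
Factor: (u - 6)(u - 4) = 0, so u = 6 or u = 4.
s² = 6 gives s = ±√(6) ≈ ±2.4495.
s² = 4 gives s = ±2.

s = -2.4495 or s = -2 or s = 2 or s = 2.4495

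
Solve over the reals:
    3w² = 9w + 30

w = -2 or w = 5

Bring every term to one side: 3w² - 9w - 30 = 0.
Factor: 3(w + 2)(w - 5) = 0.
So w = -2 or w = 5.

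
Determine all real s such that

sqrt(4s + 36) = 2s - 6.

s = 7

Square both sides: 4s + 36 = (2s - 6)^2.
Expand and rearrange: 4s^2 - 28s = 0.
Solving gives s = 7 or s = 0.
Check each candidate in the original equation:
  s = 7: sqrt(64) = 8, while 2s - 6 = 8 — valid.
  s = 0: sqrt(36) = 6, while 2s - 6 = -6 — extraneous.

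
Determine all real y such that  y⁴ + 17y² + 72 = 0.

Let u = y². The equation becomes u² + 17u + 72 = 0.
Factor: (u + 8)(u + 9) = 0, so u = -8 or u = -9.
y² = -8 < 0 has no real solution.
y² = -9 < 0 has no real solution.

No real solutions.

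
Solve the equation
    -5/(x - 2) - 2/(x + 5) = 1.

x = -8.7417 or x = -1.2583

Multiply both sides by (x - 2)(x + 5):
-5(x + 5) - 2(x - 2) = (x - 2)(x + 5).
Expand and collect terms: x² + 10x + 11 = 0.
By the quadratic formula, x = (-10 ± √56) / 2, so x ≈ -1.2583 or x ≈ -8.7417.
Neither value makes a denominator zero (x ≠ 2, x ≠ -5), so both are valid.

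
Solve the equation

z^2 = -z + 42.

Bring every term to one side: z^2 + z - 42 = 0.
Factor: (z + 7)(z - 6) = 0.
So z = -7 or z = 6.

z = -7 or z = 6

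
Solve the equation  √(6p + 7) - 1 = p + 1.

Isolate the radical: √(6p + 7) = p + 2.
Square both sides: 6p + 7 = (p + 2)².
Expand and rearrange: p² - 2p - 3 = 0.
Solving gives p = 3 or p = -1.
Check each candidate in the original equation:
  p = 3: √(25) = 5, while p + 2 = 5 — valid.
  p = -1: √(1) = 1, while p + 2 = 1 — valid.

p = -1 or p = 3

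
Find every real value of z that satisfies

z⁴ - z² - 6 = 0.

Let u = z². The equation becomes u² - u - 6 = 0.
Factor: (u - 3)(u + 2) = 0, so u = 3 or u = -2.
z² = 3 gives z = ±√(3) ≈ ±1.7321.
z² = -2 < 0 has no real solution.

z = -1.7321 or z = 1.7321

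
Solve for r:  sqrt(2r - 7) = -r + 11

Square both sides: 2r - 7 = (-r + 11)^2.
Expand and rearrange: r^2 - 24r + 128 = 0.
Solving gives r = 16 or r = 8.
Check each candidate in the original equation:
  r = 16: sqrt(25) = 5, while -r + 11 = -5 — extraneous.
  r = 8: sqrt(9) = 3, while -r + 11 = 3 — valid.

r = 8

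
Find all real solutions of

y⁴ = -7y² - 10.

No real solutions.

Let u = y². The equation becomes u² + 7u + 10 = 0.
Factor: (u + 5)(u + 2) = 0, so u = -5 or u = -2.
y² = -5 < 0 has no real solution.
y² = -2 < 0 has no real solution.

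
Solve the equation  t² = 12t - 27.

t = 3 or t = 9

Bring every term to one side: t² - 12t + 27 = 0.
Factor: (t - 3)(t - 9) = 0.
So t = 3 or t = 9.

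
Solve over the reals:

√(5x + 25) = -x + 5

x = 0

Square both sides: 5x + 25 = (-x + 5)².
Expand and rearrange: x² - 15x = 0.
Solving gives x = 15 or x = 0.
Check each candidate in the original equation:
  x = 15: √(100) = 10, while -x + 5 = -10 — extraneous.
  x = 0: √(25) = 5, while -x + 5 = 5 — valid.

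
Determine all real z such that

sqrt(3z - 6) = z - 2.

z = 2 or z = 5

Square both sides: 3z - 6 = (z - 2)^2.
Expand and rearrange: z^2 - 7z + 10 = 0.
Solving gives z = 5 or z = 2.
Check each candidate in the original equation:
  z = 5: sqrt(9) = 3, while z - 2 = 3 — valid.
  z = 2: sqrt(0) = 0, while z - 2 = 0 — valid.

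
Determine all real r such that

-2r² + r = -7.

Rearrange to standard form: -2r² + r + 7 = 0.
Discriminant: (1)² − 4·(-2)·7 = 57.
Quadratic formula: r = (-1 ± √57) / (-4).
So r = 1/4 - √(57)/4 ≈ -1.6375 or r = 1/4 + √(57)/4 ≈ 2.1375.

r = -1.6375 or r = 2.1375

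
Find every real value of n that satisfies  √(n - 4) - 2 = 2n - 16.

n = 8

Isolate the radical: √(n - 4) = 2n - 14.
Square both sides: n - 4 = (2n - 14)².
Expand and rearrange: 4n² - 57n + 200 = 0.
Solving gives n = 8 or n = 6.25.
Check each candidate in the original equation:
  n = 8: √(4) = 2, while 2n - 14 = 2 — valid.
  n = 6.25: √(2.25) = 1.5, while 2n - 14 = -1.5 — extraneous.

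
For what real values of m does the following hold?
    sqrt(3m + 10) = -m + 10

m = 5

Square both sides: 3m + 10 = (-m + 10)^2.
Expand and rearrange: m^2 - 23m + 90 = 0.
Solving gives m = 18 or m = 5.
Check each candidate in the original equation:
  m = 18: sqrt(64) = 8, while -m + 10 = -8 — extraneous.
  m = 5: sqrt(25) = 5, while -m + 10 = 5 — valid.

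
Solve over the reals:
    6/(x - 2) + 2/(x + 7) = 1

x = -5.8655 or x = 8.8655

Multiply both sides by (x - 2)(x + 7):
6(x + 7) + 2(x - 2) = (x - 2)(x + 7).
Expand and collect terms: x^2 - 3x - 52 = 0.
By the quadratic formula, x = (3 +/- sqrt(217)) / 2, so x ~= 8.8655 or x ~= -5.8655.
Neither value makes a denominator zero (x != 2, x != -7), so both are valid.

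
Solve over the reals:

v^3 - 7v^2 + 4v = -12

Rearrange: v^3 - 7v^2 + 4v + 12 = 0.
Possible rational roots are divisors of 12. Testing v = -1 gives 0, so (v + 1) is a factor.
Divide: v^3 - 7v^2 + 4v + 12 = (v + 1)(v^2 - 8v + 12).
Factor the quadratic: v = 6 or v = 2.

v = -1 or v = 2 or v = 6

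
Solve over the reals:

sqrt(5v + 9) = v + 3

v = -1 or v = 0

Square both sides: 5v + 9 = (v + 3)^2.
Expand and rearrange: v^2 + v = 0.
Solving gives v = 0 or v = -1.
Check each candidate in the original equation:
  v = 0: sqrt(9) = 3, while v + 3 = 3 — valid.
  v = -1: sqrt(4) = 2, while v + 3 = 2 — valid.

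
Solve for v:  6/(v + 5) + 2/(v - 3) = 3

v = -3.1943 or v = 3.861

Multiply both sides by (v + 5)(v - 3):
6(v - 3) + 2(v + 5) = 3(v + 5)(v - 3).
Expand and collect terms: 3v^2 - 2v - 37 = 0.
By the quadratic formula, v = (2 +/- sqrt(448)) / 6, so v ~= 3.861 or v ~= -3.1943.
Neither value makes a denominator zero (v != -5, v != 3), so both are valid.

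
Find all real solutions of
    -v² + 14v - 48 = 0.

v = 6 or v = 8

Factor: -1(v - 6)(v - 8) = 0.
So v = 6 or v = 8.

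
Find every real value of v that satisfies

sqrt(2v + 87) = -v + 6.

v = -3

Square both sides: 2v + 87 = (-v + 6)^2.
Expand and rearrange: v^2 - 14v - 51 = 0.
Solving gives v = 17 or v = -3.
Check each candidate in the original equation:
  v = 17: sqrt(121) = 11, while -v + 6 = -11 — extraneous.
  v = -3: sqrt(81) = 9, while -v + 6 = 9 — valid.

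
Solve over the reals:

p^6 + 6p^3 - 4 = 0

Let u = p^3. The equation becomes u^2 + 6u - 4 = 0.
By the quadratic formula, u = -3 + sqrt(13) or u = -sqrt(13) - 3.
p^3 = -3 + sqrt(13) gives p = (-3 + sqrt(13))^(1/3) ~= 0.846.
p^3 = -sqrt(13) - 3 gives p = -(3 + sqrt(13))^(1/3) ~= -1.8763.

p = -1.8763 or p = 0.846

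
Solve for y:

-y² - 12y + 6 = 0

y = -12.4807 or y = 0.4807

Discriminant: (-12)² − 4·(-1)·6 = 168.
Quadratic formula: y = (12 ± √168) / (-2).
So y = -√(42) - 6 ≈ -12.4807 or y = -6 + √(42) ≈ 0.4807.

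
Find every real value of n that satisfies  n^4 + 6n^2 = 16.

Let u = n^2. The equation becomes u^2 + 6u - 16 = 0.
Factor: (u - 2)(u + 8) = 0, so u = 2 or u = -8.
n^2 = 2 gives n = +/-sqrt(2) ~= +/-1.4142.
n^2 = -8 < 0 has no real solution.

n = -1.4142 or n = 1.4142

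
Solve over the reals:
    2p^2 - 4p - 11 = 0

p = -1.5495 or p = 3.5495

Discriminant: (-4)^2 - 4*2*(-11) = 104.
Quadratic formula: p = (4 +/- sqrt(104)) / 4.
So p = 1 + sqrt(26)/2 ~= 3.5495 or p = 1 - sqrt(26)/2 ~= -1.5495.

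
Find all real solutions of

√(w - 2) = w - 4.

Square both sides: w - 2 = (w - 4)².
Expand and rearrange: w² - 9w + 18 = 0.
Solving gives w = 6 or w = 3.
Check each candidate in the original equation:
  w = 6: √(4) = 2, while w - 4 = 2 — valid.
  w = 3: √(1) = 1, while w - 4 = -1 — extraneous.

w = 6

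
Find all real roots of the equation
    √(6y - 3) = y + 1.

y = 2

Square both sides: 6y - 3 = (y + 1)².
Expand and rearrange: y² - 4y + 4 = 0.
This gives the repeated root y = 2.
Check in the original equation:
  y = 2: √(9) = 3, while y + 1 = 3 — valid.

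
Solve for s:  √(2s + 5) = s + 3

s = -2

Square both sides: 2s + 5 = (s + 3)².
Expand and rearrange: s² + 4s + 4 = 0.
This gives the repeated root s = -2.
Check in the original equation:
  s = -2: √(1) = 1, while s + 3 = 1 — valid.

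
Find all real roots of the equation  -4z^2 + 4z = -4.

z = -0.618 or z = 1.618

Rearrange to standard form: -4z^2 + 4z + 4 = 0.
Discriminant: (4)^2 - 4*(-4)*4 = 80.
Quadratic formula: z = (-4 +/- sqrt(80)) / (-8).
So z = 1/2 - sqrt(5)/2 ~= -0.618 or z = 1/2 + sqrt(5)/2 ~= 1.618.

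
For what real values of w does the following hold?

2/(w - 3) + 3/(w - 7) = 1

Multiply both sides by (w - 3)(w - 7):
2(w - 7) + 3(w - 3) = (w - 3)(w - 7).
Expand and collect terms: w^2 - 15w + 44 = 0.
Factor or apply the quadratic formula: w = 11 or w = 4.
Neither value makes a denominator zero (w != 3, w != 7), so both are valid.

w = 4 or w = 11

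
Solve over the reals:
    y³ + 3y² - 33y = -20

Rearrange: y³ + 3y² - 33y + 20 = 0.
Possible rational roots are divisors of 20. Testing y = 4 gives 0, so (y - 4) is a factor.
Divide: y³ + 3y² - 33y + 20 = (y - 4)(y² + 7y - 5).
Apply the quadratic formula to y² + 7y - 5 = 0: y = (-7 ± √69)/2, i.e. y ≈ 0.6533 or y ≈ -7.6533.

y = -7.6533 or y = 0.6533 or y = 4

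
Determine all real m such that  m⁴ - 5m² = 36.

Let u = m². The equation becomes u² - 5u - 36 = 0.
Factor: (u + 4)(u - 9) = 0, so u = -4 or u = 9.
m² = -4 < 0 has no real solution.
m² = 9 gives m = ±3.

m = -3 or m = 3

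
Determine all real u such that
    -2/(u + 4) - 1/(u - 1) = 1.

Multiply both sides by (u + 4)(u - 1):
-2(u - 1) - (u + 4) = (u + 4)(u - 1).
Expand and collect terms: u² + 6u - 2 = 0.
By the quadratic formula, u = (-6 ± √44) / 2, so u ≈ 0.3166 or u ≈ -6.3166.
Neither value makes a denominator zero (u ≠ -4, u ≠ 1), so both are valid.

u = -6.3166 or u = 0.3166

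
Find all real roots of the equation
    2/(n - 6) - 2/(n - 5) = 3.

Multiply both sides by (n - 6)(n - 5):
2(n - 5) - 2(n - 6) = 3(n - 6)(n - 5).
Expand and collect terms: 3n² - 33n + 88 = 0.
By the quadratic formula, n = (33 ± √33) / 6, so n ≈ 6.4574 or n ≈ 4.5426.
Neither value makes a denominator zero (n ≠ 6, n ≠ 5), so both are valid.

n = 4.5426 or n = 6.4574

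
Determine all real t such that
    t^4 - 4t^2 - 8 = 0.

Let u = t^2. The equation becomes u^2 - 4u - 8 = 0.
By the quadratic formula, u = 2 + 2*sqrt(3) or u = 2 - 2*sqrt(3).
t^2 = 2 + 2*sqrt(3) gives t = +/-sqrt(2 + 2*sqrt(3)) ~= +/-2.3375.
t^2 = 2 - 2*sqrt(3) < 0 has no real solution.

t = -2.3375 or t = 2.3375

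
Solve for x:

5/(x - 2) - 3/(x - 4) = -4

x = 1 or x = 4.5

Multiply both sides by (x - 2)(x - 4):
5(x - 4) - 3(x - 2) = -4(x - 2)(x - 4).
Expand and collect terms: -4x² + 22x - 18 = 0.
Factor or apply the quadratic formula: x = 1 or x = 4.5.
Neither value makes a denominator zero (x ≠ 2, x ≠ 4), so both are valid.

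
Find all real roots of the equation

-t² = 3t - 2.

t = -3.5616 or t = 0.5616

Rearrange to standard form: -t² - 3t + 2 = 0.
Discriminant: (-3)² − 4·(-1)·2 = 17.
Quadratic formula: t = (3 ± √17) / (-2).
So t = -√(17)/2 - 3/2 ≈ -3.5616 or t = -3/2 + √(17)/2 ≈ 0.5616.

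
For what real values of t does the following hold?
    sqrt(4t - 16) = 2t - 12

Square both sides: 4t - 16 = (2t - 12)^2.
Expand and rearrange: 4t^2 - 52t + 160 = 0.
Solving gives t = 8 or t = 5.
Check each candidate in the original equation:
  t = 8: sqrt(16) = 4, while 2t - 12 = 4 — valid.
  t = 5: sqrt(4) = 2, while 2t - 12 = -2 — extraneous.

t = 8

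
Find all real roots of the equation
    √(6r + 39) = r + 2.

Square both sides: 6r + 39 = (r + 2)².
Expand and rearrange: r² - 2r - 35 = 0.
Solving gives r = 7 or r = -5.
Check each candidate in the original equation:
  r = 7: √(81) = 9, while r + 2 = 9 — valid.
  r = -5: √(9) = 3, while r + 2 = -3 — extraneous.

r = 7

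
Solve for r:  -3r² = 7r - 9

r = -3.255 or r = 0.9217

Rearrange to standard form: -3r² - 7r + 9 = 0.
Discriminant: (-7)² − 4·(-3)·9 = 157.
Quadratic formula: r = (7 ± √157) / (-6).
So r = -√(157)/6 - 7/6 ≈ -3.255 or r = -7/6 + √(157)/6 ≈ 0.9217.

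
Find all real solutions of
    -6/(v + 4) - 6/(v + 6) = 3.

Multiply both sides by (v + 4)(v + 6):
-6(v + 6) - 6(v + 4) = 3(v + 4)(v + 6).
Expand and collect terms: 3v² + 42v + 132 = 0.
By the quadratic formula, v = (-42 ± √180) / 6, so v ≈ -4.7639 or v ≈ -9.2361.
Neither value makes a denominator zero (v ≠ -4, v ≠ -6), so both are valid.

v = -9.2361 or v = -4.7639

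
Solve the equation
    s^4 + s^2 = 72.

s = -2.8284 or s = 2.8284

Let u = s^2. The equation becomes u^2 + u - 72 = 0.
Factor: (u + 9)(u - 8) = 0, so u = -9 or u = 8.
s^2 = -9 < 0 has no real solution.
s^2 = 8 gives s = +/-2*sqrt(2) ~= +/-2.8284.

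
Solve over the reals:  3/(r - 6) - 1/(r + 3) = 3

r = -3.301 or r = 6.9676

Multiply both sides by (r - 6)(r + 3):
3(r + 3) - (r - 6) = 3(r - 6)(r + 3).
Expand and collect terms: 3r² - 11r - 69 = 0.
By the quadratic formula, r = (11 ± √949) / 6, so r ≈ 6.9676 or r ≈ -3.301.
Neither value makes a denominator zero (r ≠ 6, r ≠ -3), so both are valid.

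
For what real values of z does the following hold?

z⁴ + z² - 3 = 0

Let u = z². The equation becomes u² + u - 3 = 0.
By the quadratic formula, u = -1/2 + √(13)/2 or u = -√(13)/2 - 1/2.
z² = -1/2 + √(13)/2 gives z = ±√(-1/2 + √(13)/2) ≈ ±1.1414.
z² = -√(13)/2 - 1/2 < 0 has no real solution.

z = -1.1414 or z = 1.1414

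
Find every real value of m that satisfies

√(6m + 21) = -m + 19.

Square both sides: 6m + 21 = (-m + 19)².
Expand and rearrange: m² - 44m + 340 = 0.
Solving gives m = 34 or m = 10.
Check each candidate in the original equation:
  m = 34: √(225) = 15, while -m + 19 = -15 — extraneous.
  m = 10: √(81) = 9, while -m + 19 = 9 — valid.

m = 10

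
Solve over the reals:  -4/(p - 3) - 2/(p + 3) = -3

p = -2.4641 or p = 4.4641

Multiply both sides by (p - 3)(p + 3):
-4(p + 3) - 2(p - 3) = -3(p - 3)(p + 3).
Expand and collect terms: -3p^2 + 6p + 33 = 0.
By the quadratic formula, p = (-6 +/- sqrt(432)) / -6, so p ~= -2.4641 or p ~= 4.4641.
Neither value makes a denominator zero (p != 3, p != -3), so both are valid.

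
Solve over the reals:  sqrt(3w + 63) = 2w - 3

Square both sides: 3w + 63 = (2w - 3)^2.
Expand and rearrange: 4w^2 - 15w - 54 = 0.
Solving gives w = 6 or w = -2.25.
Check each candidate in the original equation:
  w = 6: sqrt(81) = 9, while 2w - 3 = 9 — valid.
  w = -2.25: sqrt(56.25) = 7.5, while 2w - 3 = -7.5 — extraneous.

w = 6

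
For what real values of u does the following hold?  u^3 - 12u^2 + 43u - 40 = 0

u = 1.4384 or u = 5 or u = 5.5616

Possible rational roots are divisors of -40. Testing u = 5 gives 0, so (u - 5) is a factor.
Divide: u^3 - 12u^2 + 43u - 40 = (u - 5)(u^2 - 7u + 8).
Apply the quadratic formula to u^2 - 7u + 8 = 0: u = (7 +/- sqrt(17))/2, i.e. u ~= 5.5616 or u ~= 1.4384.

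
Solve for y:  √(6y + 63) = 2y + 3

Square both sides: 6y + 63 = (2y + 3)².
Expand and rearrange: 4y² + 6y - 54 = 0.
Solving gives y = 3 or y = -4.5.
Check each candidate in the original equation:
  y = 3: √(81) = 9, while 2y + 3 = 9 — valid.
  y = -4.5: √(36) = 6, while 2y + 3 = -6 — extraneous.

y = 3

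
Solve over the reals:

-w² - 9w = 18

w = -6 or w = -3

Bring every term to one side: -w² - 9w - 18 = 0.
Factor: -1(w + 6)(w + 3) = 0.
So w = -6 or w = -3.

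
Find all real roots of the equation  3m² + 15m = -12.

m = -4 or m = -1

Bring every term to one side: 3m² + 15m + 12 = 0.
Factor: 3(m + 1)(m + 4) = 0.
So m = -1 or m = -4.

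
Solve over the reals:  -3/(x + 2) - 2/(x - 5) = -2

Multiply both sides by (x + 2)(x - 5):
-3(x - 5) - 2(x + 2) = -2(x + 2)(x - 5).
Expand and collect terms: -2x² + 11x + 9 = 0.
By the quadratic formula, x = (-11 ± √193) / -4, so x ≈ -0.7231 or x ≈ 6.2231.
Neither value makes a denominator zero (x ≠ -2, x ≠ 5), so both are valid.

x = -0.7231 or x = 6.2231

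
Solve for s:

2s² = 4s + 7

s = -1.1213 or s = 3.1213

Rearrange to standard form: 2s² - 4s - 7 = 0.
Discriminant: (-4)² − 4·2·(-7) = 72.
Quadratic formula: s = (4 ± √72) / 4.
So s = 1 + 3·√(2)/2 ≈ 3.1213 or s = 1 - 3·√(2)/2 ≈ -1.1213.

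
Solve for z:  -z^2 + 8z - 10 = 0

z = 1.5505 or z = 6.4495

Discriminant: (8)^2 - 4*(-1)*(-10) = 24.
Quadratic formula: z = (-8 +/- sqrt(24)) / (-2).
So z = 4 - sqrt(6) ~= 1.5505 or z = sqrt(6) + 4 ~= 6.4495.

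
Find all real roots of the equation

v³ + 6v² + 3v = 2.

v = -5.3723 or v = -1 or v = 0.3723

Rearrange: v³ + 6v² + 3v - 2 = 0.
Possible rational roots are divisors of -2. Testing v = -1 gives 0, so (v + 1) is a factor.
Divide: v³ + 6v² + 3v - 2 = (v + 1)(v² + 5v - 2).
Apply the quadratic formula to v² + 5v - 2 = 0: v = (-5 ± √33)/2, i.e. v ≈ 0.3723 or v ≈ -5.3723.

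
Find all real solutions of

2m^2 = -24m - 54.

Bring every term to one side: 2m^2 + 24m + 54 = 0.
Factor: 2(m + 3)(m + 9) = 0.
So m = -3 or m = -9.

m = -9 or m = -3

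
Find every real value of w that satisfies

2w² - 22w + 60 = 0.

w = 5 or w = 6

Factor: 2(w - 6)(w - 5) = 0.
So w = 6 or w = 5.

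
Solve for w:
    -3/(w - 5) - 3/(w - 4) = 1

w = -1.5414 or w = 4.5414

Multiply both sides by (w - 5)(w - 4):
-3(w - 4) - 3(w - 5) = (w - 5)(w - 4).
Expand and collect terms: w^2 - 3w - 7 = 0.
By the quadratic formula, w = (3 +/- sqrt(37)) / 2, so w ~= 4.5414 or w ~= -1.5414.
Neither value makes a denominator zero (w != 5, w != 4), so both are valid.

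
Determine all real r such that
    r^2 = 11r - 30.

Bring every term to one side: r^2 - 11r + 30 = 0.
Factor: (r - 6)(r - 5) = 0.
So r = 6 or r = 5.

r = 5 or r = 6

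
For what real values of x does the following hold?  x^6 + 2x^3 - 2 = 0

x = -1.398 or x = 0.9013

Let u = x^3. The equation becomes u^2 + 2u - 2 = 0.
By the quadratic formula, u = -1 + sqrt(3) or u = -sqrt(3) - 1.
x^3 = -1 + sqrt(3) gives x = (-1 + sqrt(3))^(1/3) ~= 0.9013.
x^3 = -sqrt(3) - 1 gives x = -(1 + sqrt(3))^(1/3) ~= -1.398.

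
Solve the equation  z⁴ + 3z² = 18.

z = -1.7321 or z = 1.7321

Let u = z². The equation becomes u² + 3u - 18 = 0.
Factor: (u - 3)(u + 6) = 0, so u = 3 or u = -6.
z² = 3 gives z = ±√(3) ≈ ±1.7321.
z² = -6 < 0 has no real solution.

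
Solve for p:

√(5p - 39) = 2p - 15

p = 8 or p = 8.25

Square both sides: 5p - 39 = (2p - 15)².
Expand and rearrange: 4p² - 65p + 264 = 0.
Solving gives p = 8.25 or p = 8.
Check each candidate in the original equation:
  p = 8.25: √(2.25) = 1.5, while 2p - 15 = 1.5 — valid.
  p = 8: √(1) = 1, while 2p - 15 = 1 — valid.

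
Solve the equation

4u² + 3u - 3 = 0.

Discriminant: (3)² − 4·4·(-3) = 57.
Quadratic formula: u = (-3 ± √57) / 8.
So u = -3/8 + √(57)/8 ≈ 0.5687 or u = -√(57)/8 - 3/8 ≈ -1.3187.

u = -1.3187 or u = 0.5687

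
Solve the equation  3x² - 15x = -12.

x = 1 or x = 4

Bring every term to one side: 3x² - 15x + 12 = 0.
Factor: 3(x - 1)(x - 4) = 0.
So x = 1 or x = 4.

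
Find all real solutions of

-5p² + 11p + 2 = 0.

p = -0.1689 or p = 2.3689

Discriminant: (11)² − 4·(-5)·2 = 161.
Quadratic formula: p = (-11 ± √161) / (-10).
So p = 11/10 - √(161)/10 ≈ -0.1689 or p = 11/10 + √(161)/10 ≈ 2.3689.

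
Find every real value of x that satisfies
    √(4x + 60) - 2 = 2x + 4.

x = 1

Isolate the radical: √(4x + 60) = 2x + 6.
Square both sides: 4x + 60 = (2x + 6)².
Expand and rearrange: 4x² + 20x - 24 = 0.
Solving gives x = 1 or x = -6.
Check each candidate in the original equation:
  x = 1: √(64) = 8, while 2x + 6 = 8 — valid.
  x = -6: √(36) = 6, while 2x + 6 = -6 — extraneous.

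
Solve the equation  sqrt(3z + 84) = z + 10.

Square both sides: 3z + 84 = (z + 10)^2.
Expand and rearrange: z^2 + 17z + 16 = 0.
Solving gives z = -1 or z = -16.
Check each candidate in the original equation:
  z = -1: sqrt(81) = 9, while z + 10 = 9 — valid.
  z = -16: sqrt(36) = 6, while z + 10 = -6 — extraneous.

z = -1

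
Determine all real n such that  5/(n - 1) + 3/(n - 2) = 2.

Multiply both sides by (n - 1)(n - 2):
5(n - 2) + 3(n - 1) = 2(n - 1)(n - 2).
Expand and collect terms: 2n² - 14n + 17 = 0.
By the quadratic formula, n = (14 ± √60) / 4, so n ≈ 5.4365 or n ≈ 1.5635.
Neither value makes a denominator zero (n ≠ 1, n ≠ 2), so both are valid.

n = 1.5635 or n = 5.4365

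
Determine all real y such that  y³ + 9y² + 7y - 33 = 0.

y = -7.4721 or y = -3 or y = 1.4721

Possible rational roots are divisors of -33. Testing y = -3 gives 0, so (y + 3) is a factor.
Divide: y³ + 9y² + 7y - 33 = (y + 3)(y² + 6y - 11).
Apply the quadratic formula to y² + 6y - 11 = 0: y = (-6 ± √80)/2, i.e. y ≈ 1.4721 or y ≈ -7.4721.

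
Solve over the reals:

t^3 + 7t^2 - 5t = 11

t = -7.4721 or t = -1 or t = 1.4721

Rearrange: t^3 + 7t^2 - 5t - 11 = 0.
Possible rational roots are divisors of -11. Testing t = -1 gives 0, so (t + 1) is a factor.
Divide: t^3 + 7t^2 - 5t - 11 = (t + 1)(t^2 + 6t - 11).
Apply the quadratic formula to t^2 + 6t - 11 = 0: t = (-6 +/- sqrt(80))/2, i.e. t ~= 1.4721 or t ~= -7.4721.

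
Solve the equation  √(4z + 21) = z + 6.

Square both sides: 4z + 21 = (z + 6)².
Expand and rearrange: z² + 8z + 15 = 0.
Solving gives z = -3 or z = -5.
Check each candidate in the original equation:
  z = -3: √(9) = 3, while z + 6 = 3 — valid.
  z = -5: √(1) = 1, while z + 6 = 1 — valid.

z = -5 or z = -3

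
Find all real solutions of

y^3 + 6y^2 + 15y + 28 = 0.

Possible rational roots are divisors of 28. Testing y = -4 gives 0, so (y + 4) is a factor.
Divide: y^3 + 6y^2 + 15y + 28 = (y + 4)(y^2 + 2y + 7).
The quadratic y^2 + 2y + 7 has discriminant -24 < 0, so no further real roots.

y = -4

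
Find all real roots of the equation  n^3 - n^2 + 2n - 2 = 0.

n = 1

Possible rational roots are divisors of -2. Testing n = 1 gives 0, so (n - 1) is a factor.
Divide: n^3 - n^2 + 2n - 2 = (n - 1)(n^2 + 2).
The quadratic n^2 + 2 has discriminant -8 < 0, so no further real roots.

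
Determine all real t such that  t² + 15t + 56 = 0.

t = -8 or t = -7

Factor: (t + 8)(t + 7) = 0.
So t = -8 or t = -7.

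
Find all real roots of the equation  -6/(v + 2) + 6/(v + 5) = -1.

v = -8 or v = 1

Multiply both sides by (v + 2)(v + 5):
-6(v + 5) + 6(v + 2) = -(v + 2)(v + 5).
Expand and collect terms: -v² - 7v + 8 = 0.
Factor or apply the quadratic formula: v = -8 or v = 1.
Neither value makes a denominator zero (v ≠ -2, v ≠ -5), so both are valid.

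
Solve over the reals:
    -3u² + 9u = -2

u = -0.2078 or u = 3.2078

Rearrange to standard form: -3u² + 9u + 2 = 0.
Discriminant: (9)² − 4·(-3)·2 = 105.
Quadratic formula: u = (-9 ± √105) / (-6).
So u = 3/2 - √(105)/6 ≈ -0.2078 or u = 3/2 + √(105)/6 ≈ 3.2078.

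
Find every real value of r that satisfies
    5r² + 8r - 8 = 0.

r = -2.2967 or r = 0.6967

Discriminant: (8)² − 4·5·(-8) = 224.
Quadratic formula: r = (-8 ± √224) / 10.
So r = -4/5 + 2·√(14)/5 ≈ 0.6967 or r = -2·√(14)/5 - 4/5 ≈ -2.2967.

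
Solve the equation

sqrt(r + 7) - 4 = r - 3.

r = 2

Isolate the radical: sqrt(r + 7) = r + 1.
Square both sides: r + 7 = (r + 1)^2.
Expand and rearrange: r^2 + r - 6 = 0.
Solving gives r = 2 or r = -3.
Check each candidate in the original equation:
  r = 2: sqrt(9) = 3, while r + 1 = 3 — valid.
  r = -3: sqrt(4) = 2, while r + 1 = -2 — extraneous.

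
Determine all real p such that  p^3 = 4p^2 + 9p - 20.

p = -2.5616 or p = 1.5616 or p = 5

Rearrange: p^3 - 4p^2 - 9p + 20 = 0.
Possible rational roots are divisors of 20. Testing p = 5 gives 0, so (p - 5) is a factor.
Divide: p^3 - 4p^2 - 9p + 20 = (p - 5)(p^2 + p - 4).
Apply the quadratic formula to p^2 + p - 4 = 0: p = (-1 +/- sqrt(17))/2, i.e. p ~= 1.5616 or p ~= -2.5616.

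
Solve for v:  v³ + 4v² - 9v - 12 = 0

v = -5.2749 or v = -1 or v = 2.2749

Possible rational roots are divisors of -12. Testing v = -1 gives 0, so (v + 1) is a factor.
Divide: v³ + 4v² - 9v - 12 = (v + 1)(v² + 3v - 12).
Apply the quadratic formula to v² + 3v - 12 = 0: v = (-3 ± √57)/2, i.e. v ≈ 2.2749 or v ≈ -5.2749.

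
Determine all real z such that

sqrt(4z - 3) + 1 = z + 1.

Isolate the radical: sqrt(4z - 3) = z.
Square both sides: 4z - 3 = (z)^2.
Expand and rearrange: z^2 - 4z + 3 = 0.
Solving gives z = 3 or z = 1.
Check each candidate in the original equation:
  z = 3: sqrt(9) = 3, while z = 3 — valid.
  z = 1: sqrt(1) = 1, while z = 1 — valid.

z = 1 or z = 3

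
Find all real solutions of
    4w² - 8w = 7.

w = -0.6583 or w = 2.6583

Rearrange to standard form: 4w² - 8w - 7 = 0.
Discriminant: (-8)² − 4·4·(-7) = 176.
Quadratic formula: w = (8 ± √176) / 8.
So w = 1 + √(11)/2 ≈ 2.6583 or w = 1 - √(11)/2 ≈ -0.6583.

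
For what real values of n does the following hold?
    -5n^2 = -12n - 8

n = -0.5436 or n = 2.9436

Rearrange to standard form: -5n^2 + 12n + 8 = 0.
Discriminant: (12)^2 - 4*(-5)*8 = 304.
Quadratic formula: n = (-12 +/- sqrt(304)) / (-10).
So n = 6/5 - 2*sqrt(19)/5 ~= -0.5436 or n = 6/5 + 2*sqrt(19)/5 ~= 2.9436.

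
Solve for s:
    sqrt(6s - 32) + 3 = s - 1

Isolate the radical: sqrt(6s - 32) = s - 4.
Square both sides: 6s - 32 = (s - 4)^2.
Expand and rearrange: s^2 - 14s + 48 = 0.
Solving gives s = 8 or s = 6.
Check each candidate in the original equation:
  s = 8: sqrt(16) = 4, while s - 4 = 4 — valid.
  s = 6: sqrt(4) = 2, while s - 4 = 2 — valid.

s = 6 or s = 8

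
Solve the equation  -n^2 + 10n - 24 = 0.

Factor: -1(n - 4)(n - 6) = 0.
So n = 4 or n = 6.

n = 4 or n = 6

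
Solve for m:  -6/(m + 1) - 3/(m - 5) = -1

m = 2 or m = 11

Multiply both sides by (m + 1)(m - 5):
-6(m - 5) - 3(m + 1) = -(m + 1)(m - 5).
Expand and collect terms: -m² + 13m - 22 = 0.
Factor or apply the quadratic formula: m = 2 or m = 11.
Neither value makes a denominator zero (m ≠ -1, m ≠ 5), so both are valid.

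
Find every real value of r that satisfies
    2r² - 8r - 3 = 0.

Discriminant: (-8)² − 4·2·(-3) = 88.
Quadratic formula: r = (8 ± √88) / 4.
So r = 2 + √(22)/2 ≈ 4.3452 or r = 2 - √(22)/2 ≈ -0.3452.

r = -0.3452 or r = 4.3452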